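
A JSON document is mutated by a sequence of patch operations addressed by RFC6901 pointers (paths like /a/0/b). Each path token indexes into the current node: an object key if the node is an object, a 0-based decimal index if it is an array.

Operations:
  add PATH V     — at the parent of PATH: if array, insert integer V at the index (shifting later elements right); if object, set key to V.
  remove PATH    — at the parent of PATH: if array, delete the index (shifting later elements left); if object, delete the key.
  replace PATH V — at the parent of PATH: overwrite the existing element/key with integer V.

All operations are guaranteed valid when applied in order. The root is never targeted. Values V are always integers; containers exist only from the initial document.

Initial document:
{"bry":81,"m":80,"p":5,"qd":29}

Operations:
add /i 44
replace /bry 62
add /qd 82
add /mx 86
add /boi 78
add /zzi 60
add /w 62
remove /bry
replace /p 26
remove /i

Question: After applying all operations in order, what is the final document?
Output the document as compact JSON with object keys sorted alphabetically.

After op 1 (add /i 44): {"bry":81,"i":44,"m":80,"p":5,"qd":29}
After op 2 (replace /bry 62): {"bry":62,"i":44,"m":80,"p":5,"qd":29}
After op 3 (add /qd 82): {"bry":62,"i":44,"m":80,"p":5,"qd":82}
After op 4 (add /mx 86): {"bry":62,"i":44,"m":80,"mx":86,"p":5,"qd":82}
After op 5 (add /boi 78): {"boi":78,"bry":62,"i":44,"m":80,"mx":86,"p":5,"qd":82}
After op 6 (add /zzi 60): {"boi":78,"bry":62,"i":44,"m":80,"mx":86,"p":5,"qd":82,"zzi":60}
After op 7 (add /w 62): {"boi":78,"bry":62,"i":44,"m":80,"mx":86,"p":5,"qd":82,"w":62,"zzi":60}
After op 8 (remove /bry): {"boi":78,"i":44,"m":80,"mx":86,"p":5,"qd":82,"w":62,"zzi":60}
After op 9 (replace /p 26): {"boi":78,"i":44,"m":80,"mx":86,"p":26,"qd":82,"w":62,"zzi":60}
After op 10 (remove /i): {"boi":78,"m":80,"mx":86,"p":26,"qd":82,"w":62,"zzi":60}

Answer: {"boi":78,"m":80,"mx":86,"p":26,"qd":82,"w":62,"zzi":60}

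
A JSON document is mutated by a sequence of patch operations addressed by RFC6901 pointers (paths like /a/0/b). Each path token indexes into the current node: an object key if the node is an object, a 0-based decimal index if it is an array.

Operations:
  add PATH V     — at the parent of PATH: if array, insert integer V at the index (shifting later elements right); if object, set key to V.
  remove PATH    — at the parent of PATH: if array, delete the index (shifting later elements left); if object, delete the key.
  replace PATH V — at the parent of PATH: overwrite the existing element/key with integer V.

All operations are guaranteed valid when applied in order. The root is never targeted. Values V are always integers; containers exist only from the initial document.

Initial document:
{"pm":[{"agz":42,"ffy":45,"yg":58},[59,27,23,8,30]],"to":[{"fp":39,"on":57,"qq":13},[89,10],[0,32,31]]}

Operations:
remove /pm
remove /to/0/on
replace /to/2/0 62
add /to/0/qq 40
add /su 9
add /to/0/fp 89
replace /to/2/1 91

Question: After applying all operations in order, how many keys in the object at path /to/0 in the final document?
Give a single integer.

Answer: 2

Derivation:
After op 1 (remove /pm): {"to":[{"fp":39,"on":57,"qq":13},[89,10],[0,32,31]]}
After op 2 (remove /to/0/on): {"to":[{"fp":39,"qq":13},[89,10],[0,32,31]]}
After op 3 (replace /to/2/0 62): {"to":[{"fp":39,"qq":13},[89,10],[62,32,31]]}
After op 4 (add /to/0/qq 40): {"to":[{"fp":39,"qq":40},[89,10],[62,32,31]]}
After op 5 (add /su 9): {"su":9,"to":[{"fp":39,"qq":40},[89,10],[62,32,31]]}
After op 6 (add /to/0/fp 89): {"su":9,"to":[{"fp":89,"qq":40},[89,10],[62,32,31]]}
After op 7 (replace /to/2/1 91): {"su":9,"to":[{"fp":89,"qq":40},[89,10],[62,91,31]]}
Size at path /to/0: 2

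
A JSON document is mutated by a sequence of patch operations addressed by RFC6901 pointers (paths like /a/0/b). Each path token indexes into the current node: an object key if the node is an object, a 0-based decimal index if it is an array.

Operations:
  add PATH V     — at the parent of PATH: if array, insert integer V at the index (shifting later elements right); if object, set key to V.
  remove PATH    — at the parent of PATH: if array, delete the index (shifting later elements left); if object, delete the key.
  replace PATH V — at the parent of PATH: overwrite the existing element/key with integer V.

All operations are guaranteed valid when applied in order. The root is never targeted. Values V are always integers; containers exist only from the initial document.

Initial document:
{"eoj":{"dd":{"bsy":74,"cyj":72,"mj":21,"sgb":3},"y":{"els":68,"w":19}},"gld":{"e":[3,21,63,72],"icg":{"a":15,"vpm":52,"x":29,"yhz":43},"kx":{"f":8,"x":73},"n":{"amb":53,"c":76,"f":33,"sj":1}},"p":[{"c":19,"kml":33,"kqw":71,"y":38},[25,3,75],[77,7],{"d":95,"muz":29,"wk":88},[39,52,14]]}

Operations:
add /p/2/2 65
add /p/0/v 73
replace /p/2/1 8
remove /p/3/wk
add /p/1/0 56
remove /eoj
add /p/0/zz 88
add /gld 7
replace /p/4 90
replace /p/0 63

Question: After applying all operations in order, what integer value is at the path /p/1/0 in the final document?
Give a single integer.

Answer: 56

Derivation:
After op 1 (add /p/2/2 65): {"eoj":{"dd":{"bsy":74,"cyj":72,"mj":21,"sgb":3},"y":{"els":68,"w":19}},"gld":{"e":[3,21,63,72],"icg":{"a":15,"vpm":52,"x":29,"yhz":43},"kx":{"f":8,"x":73},"n":{"amb":53,"c":76,"f":33,"sj":1}},"p":[{"c":19,"kml":33,"kqw":71,"y":38},[25,3,75],[77,7,65],{"d":95,"muz":29,"wk":88},[39,52,14]]}
After op 2 (add /p/0/v 73): {"eoj":{"dd":{"bsy":74,"cyj":72,"mj":21,"sgb":3},"y":{"els":68,"w":19}},"gld":{"e":[3,21,63,72],"icg":{"a":15,"vpm":52,"x":29,"yhz":43},"kx":{"f":8,"x":73},"n":{"amb":53,"c":76,"f":33,"sj":1}},"p":[{"c":19,"kml":33,"kqw":71,"v":73,"y":38},[25,3,75],[77,7,65],{"d":95,"muz":29,"wk":88},[39,52,14]]}
After op 3 (replace /p/2/1 8): {"eoj":{"dd":{"bsy":74,"cyj":72,"mj":21,"sgb":3},"y":{"els":68,"w":19}},"gld":{"e":[3,21,63,72],"icg":{"a":15,"vpm":52,"x":29,"yhz":43},"kx":{"f":8,"x":73},"n":{"amb":53,"c":76,"f":33,"sj":1}},"p":[{"c":19,"kml":33,"kqw":71,"v":73,"y":38},[25,3,75],[77,8,65],{"d":95,"muz":29,"wk":88},[39,52,14]]}
After op 4 (remove /p/3/wk): {"eoj":{"dd":{"bsy":74,"cyj":72,"mj":21,"sgb":3},"y":{"els":68,"w":19}},"gld":{"e":[3,21,63,72],"icg":{"a":15,"vpm":52,"x":29,"yhz":43},"kx":{"f":8,"x":73},"n":{"amb":53,"c":76,"f":33,"sj":1}},"p":[{"c":19,"kml":33,"kqw":71,"v":73,"y":38},[25,3,75],[77,8,65],{"d":95,"muz":29},[39,52,14]]}
After op 5 (add /p/1/0 56): {"eoj":{"dd":{"bsy":74,"cyj":72,"mj":21,"sgb":3},"y":{"els":68,"w":19}},"gld":{"e":[3,21,63,72],"icg":{"a":15,"vpm":52,"x":29,"yhz":43},"kx":{"f":8,"x":73},"n":{"amb":53,"c":76,"f":33,"sj":1}},"p":[{"c":19,"kml":33,"kqw":71,"v":73,"y":38},[56,25,3,75],[77,8,65],{"d":95,"muz":29},[39,52,14]]}
After op 6 (remove /eoj): {"gld":{"e":[3,21,63,72],"icg":{"a":15,"vpm":52,"x":29,"yhz":43},"kx":{"f":8,"x":73},"n":{"amb":53,"c":76,"f":33,"sj":1}},"p":[{"c":19,"kml":33,"kqw":71,"v":73,"y":38},[56,25,3,75],[77,8,65],{"d":95,"muz":29},[39,52,14]]}
After op 7 (add /p/0/zz 88): {"gld":{"e":[3,21,63,72],"icg":{"a":15,"vpm":52,"x":29,"yhz":43},"kx":{"f":8,"x":73},"n":{"amb":53,"c":76,"f":33,"sj":1}},"p":[{"c":19,"kml":33,"kqw":71,"v":73,"y":38,"zz":88},[56,25,3,75],[77,8,65],{"d":95,"muz":29},[39,52,14]]}
After op 8 (add /gld 7): {"gld":7,"p":[{"c":19,"kml":33,"kqw":71,"v":73,"y":38,"zz":88},[56,25,3,75],[77,8,65],{"d":95,"muz":29},[39,52,14]]}
After op 9 (replace /p/4 90): {"gld":7,"p":[{"c":19,"kml":33,"kqw":71,"v":73,"y":38,"zz":88},[56,25,3,75],[77,8,65],{"d":95,"muz":29},90]}
After op 10 (replace /p/0 63): {"gld":7,"p":[63,[56,25,3,75],[77,8,65],{"d":95,"muz":29},90]}
Value at /p/1/0: 56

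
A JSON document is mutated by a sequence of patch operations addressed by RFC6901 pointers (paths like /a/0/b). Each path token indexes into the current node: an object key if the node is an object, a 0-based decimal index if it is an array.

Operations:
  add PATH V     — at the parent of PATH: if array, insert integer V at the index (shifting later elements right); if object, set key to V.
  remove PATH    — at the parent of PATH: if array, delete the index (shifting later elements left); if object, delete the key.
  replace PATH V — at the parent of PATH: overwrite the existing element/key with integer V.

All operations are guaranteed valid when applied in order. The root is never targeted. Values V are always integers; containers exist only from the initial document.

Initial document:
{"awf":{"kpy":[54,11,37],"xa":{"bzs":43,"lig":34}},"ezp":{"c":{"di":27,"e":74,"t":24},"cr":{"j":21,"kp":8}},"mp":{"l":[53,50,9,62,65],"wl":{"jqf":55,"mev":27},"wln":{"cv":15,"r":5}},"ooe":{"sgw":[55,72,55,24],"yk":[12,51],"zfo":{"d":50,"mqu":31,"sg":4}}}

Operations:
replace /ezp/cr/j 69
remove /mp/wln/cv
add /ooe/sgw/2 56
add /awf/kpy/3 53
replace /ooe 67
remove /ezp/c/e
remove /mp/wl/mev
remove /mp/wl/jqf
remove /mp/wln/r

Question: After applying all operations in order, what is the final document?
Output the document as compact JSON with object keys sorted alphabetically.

After op 1 (replace /ezp/cr/j 69): {"awf":{"kpy":[54,11,37],"xa":{"bzs":43,"lig":34}},"ezp":{"c":{"di":27,"e":74,"t":24},"cr":{"j":69,"kp":8}},"mp":{"l":[53,50,9,62,65],"wl":{"jqf":55,"mev":27},"wln":{"cv":15,"r":5}},"ooe":{"sgw":[55,72,55,24],"yk":[12,51],"zfo":{"d":50,"mqu":31,"sg":4}}}
After op 2 (remove /mp/wln/cv): {"awf":{"kpy":[54,11,37],"xa":{"bzs":43,"lig":34}},"ezp":{"c":{"di":27,"e":74,"t":24},"cr":{"j":69,"kp":8}},"mp":{"l":[53,50,9,62,65],"wl":{"jqf":55,"mev":27},"wln":{"r":5}},"ooe":{"sgw":[55,72,55,24],"yk":[12,51],"zfo":{"d":50,"mqu":31,"sg":4}}}
After op 3 (add /ooe/sgw/2 56): {"awf":{"kpy":[54,11,37],"xa":{"bzs":43,"lig":34}},"ezp":{"c":{"di":27,"e":74,"t":24},"cr":{"j":69,"kp":8}},"mp":{"l":[53,50,9,62,65],"wl":{"jqf":55,"mev":27},"wln":{"r":5}},"ooe":{"sgw":[55,72,56,55,24],"yk":[12,51],"zfo":{"d":50,"mqu":31,"sg":4}}}
After op 4 (add /awf/kpy/3 53): {"awf":{"kpy":[54,11,37,53],"xa":{"bzs":43,"lig":34}},"ezp":{"c":{"di":27,"e":74,"t":24},"cr":{"j":69,"kp":8}},"mp":{"l":[53,50,9,62,65],"wl":{"jqf":55,"mev":27},"wln":{"r":5}},"ooe":{"sgw":[55,72,56,55,24],"yk":[12,51],"zfo":{"d":50,"mqu":31,"sg":4}}}
After op 5 (replace /ooe 67): {"awf":{"kpy":[54,11,37,53],"xa":{"bzs":43,"lig":34}},"ezp":{"c":{"di":27,"e":74,"t":24},"cr":{"j":69,"kp":8}},"mp":{"l":[53,50,9,62,65],"wl":{"jqf":55,"mev":27},"wln":{"r":5}},"ooe":67}
After op 6 (remove /ezp/c/e): {"awf":{"kpy":[54,11,37,53],"xa":{"bzs":43,"lig":34}},"ezp":{"c":{"di":27,"t":24},"cr":{"j":69,"kp":8}},"mp":{"l":[53,50,9,62,65],"wl":{"jqf":55,"mev":27},"wln":{"r":5}},"ooe":67}
After op 7 (remove /mp/wl/mev): {"awf":{"kpy":[54,11,37,53],"xa":{"bzs":43,"lig":34}},"ezp":{"c":{"di":27,"t":24},"cr":{"j":69,"kp":8}},"mp":{"l":[53,50,9,62,65],"wl":{"jqf":55},"wln":{"r":5}},"ooe":67}
After op 8 (remove /mp/wl/jqf): {"awf":{"kpy":[54,11,37,53],"xa":{"bzs":43,"lig":34}},"ezp":{"c":{"di":27,"t":24},"cr":{"j":69,"kp":8}},"mp":{"l":[53,50,9,62,65],"wl":{},"wln":{"r":5}},"ooe":67}
After op 9 (remove /mp/wln/r): {"awf":{"kpy":[54,11,37,53],"xa":{"bzs":43,"lig":34}},"ezp":{"c":{"di":27,"t":24},"cr":{"j":69,"kp":8}},"mp":{"l":[53,50,9,62,65],"wl":{},"wln":{}},"ooe":67}

Answer: {"awf":{"kpy":[54,11,37,53],"xa":{"bzs":43,"lig":34}},"ezp":{"c":{"di":27,"t":24},"cr":{"j":69,"kp":8}},"mp":{"l":[53,50,9,62,65],"wl":{},"wln":{}},"ooe":67}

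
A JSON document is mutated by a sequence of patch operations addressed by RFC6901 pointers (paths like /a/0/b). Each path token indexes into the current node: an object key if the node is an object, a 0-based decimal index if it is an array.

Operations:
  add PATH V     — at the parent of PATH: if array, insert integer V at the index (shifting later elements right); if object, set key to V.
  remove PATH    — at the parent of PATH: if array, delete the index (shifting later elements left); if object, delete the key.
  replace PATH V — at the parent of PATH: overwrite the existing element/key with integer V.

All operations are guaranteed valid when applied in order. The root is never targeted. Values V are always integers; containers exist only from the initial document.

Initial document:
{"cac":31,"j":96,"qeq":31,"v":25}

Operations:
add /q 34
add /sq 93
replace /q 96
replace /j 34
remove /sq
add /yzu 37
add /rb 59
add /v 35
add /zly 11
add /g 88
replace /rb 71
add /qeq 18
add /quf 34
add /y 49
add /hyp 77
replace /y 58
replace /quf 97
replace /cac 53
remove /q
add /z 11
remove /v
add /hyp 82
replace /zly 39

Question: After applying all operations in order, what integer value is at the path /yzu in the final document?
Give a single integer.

Answer: 37

Derivation:
After op 1 (add /q 34): {"cac":31,"j":96,"q":34,"qeq":31,"v":25}
After op 2 (add /sq 93): {"cac":31,"j":96,"q":34,"qeq":31,"sq":93,"v":25}
After op 3 (replace /q 96): {"cac":31,"j":96,"q":96,"qeq":31,"sq":93,"v":25}
After op 4 (replace /j 34): {"cac":31,"j":34,"q":96,"qeq":31,"sq":93,"v":25}
After op 5 (remove /sq): {"cac":31,"j":34,"q":96,"qeq":31,"v":25}
After op 6 (add /yzu 37): {"cac":31,"j":34,"q":96,"qeq":31,"v":25,"yzu":37}
After op 7 (add /rb 59): {"cac":31,"j":34,"q":96,"qeq":31,"rb":59,"v":25,"yzu":37}
After op 8 (add /v 35): {"cac":31,"j":34,"q":96,"qeq":31,"rb":59,"v":35,"yzu":37}
After op 9 (add /zly 11): {"cac":31,"j":34,"q":96,"qeq":31,"rb":59,"v":35,"yzu":37,"zly":11}
After op 10 (add /g 88): {"cac":31,"g":88,"j":34,"q":96,"qeq":31,"rb":59,"v":35,"yzu":37,"zly":11}
After op 11 (replace /rb 71): {"cac":31,"g":88,"j":34,"q":96,"qeq":31,"rb":71,"v":35,"yzu":37,"zly":11}
After op 12 (add /qeq 18): {"cac":31,"g":88,"j":34,"q":96,"qeq":18,"rb":71,"v":35,"yzu":37,"zly":11}
After op 13 (add /quf 34): {"cac":31,"g":88,"j":34,"q":96,"qeq":18,"quf":34,"rb":71,"v":35,"yzu":37,"zly":11}
After op 14 (add /y 49): {"cac":31,"g":88,"j":34,"q":96,"qeq":18,"quf":34,"rb":71,"v":35,"y":49,"yzu":37,"zly":11}
After op 15 (add /hyp 77): {"cac":31,"g":88,"hyp":77,"j":34,"q":96,"qeq":18,"quf":34,"rb":71,"v":35,"y":49,"yzu":37,"zly":11}
After op 16 (replace /y 58): {"cac":31,"g":88,"hyp":77,"j":34,"q":96,"qeq":18,"quf":34,"rb":71,"v":35,"y":58,"yzu":37,"zly":11}
After op 17 (replace /quf 97): {"cac":31,"g":88,"hyp":77,"j":34,"q":96,"qeq":18,"quf":97,"rb":71,"v":35,"y":58,"yzu":37,"zly":11}
After op 18 (replace /cac 53): {"cac":53,"g":88,"hyp":77,"j":34,"q":96,"qeq":18,"quf":97,"rb":71,"v":35,"y":58,"yzu":37,"zly":11}
After op 19 (remove /q): {"cac":53,"g":88,"hyp":77,"j":34,"qeq":18,"quf":97,"rb":71,"v":35,"y":58,"yzu":37,"zly":11}
After op 20 (add /z 11): {"cac":53,"g":88,"hyp":77,"j":34,"qeq":18,"quf":97,"rb":71,"v":35,"y":58,"yzu":37,"z":11,"zly":11}
After op 21 (remove /v): {"cac":53,"g":88,"hyp":77,"j":34,"qeq":18,"quf":97,"rb":71,"y":58,"yzu":37,"z":11,"zly":11}
After op 22 (add /hyp 82): {"cac":53,"g":88,"hyp":82,"j":34,"qeq":18,"quf":97,"rb":71,"y":58,"yzu":37,"z":11,"zly":11}
After op 23 (replace /zly 39): {"cac":53,"g":88,"hyp":82,"j":34,"qeq":18,"quf":97,"rb":71,"y":58,"yzu":37,"z":11,"zly":39}
Value at /yzu: 37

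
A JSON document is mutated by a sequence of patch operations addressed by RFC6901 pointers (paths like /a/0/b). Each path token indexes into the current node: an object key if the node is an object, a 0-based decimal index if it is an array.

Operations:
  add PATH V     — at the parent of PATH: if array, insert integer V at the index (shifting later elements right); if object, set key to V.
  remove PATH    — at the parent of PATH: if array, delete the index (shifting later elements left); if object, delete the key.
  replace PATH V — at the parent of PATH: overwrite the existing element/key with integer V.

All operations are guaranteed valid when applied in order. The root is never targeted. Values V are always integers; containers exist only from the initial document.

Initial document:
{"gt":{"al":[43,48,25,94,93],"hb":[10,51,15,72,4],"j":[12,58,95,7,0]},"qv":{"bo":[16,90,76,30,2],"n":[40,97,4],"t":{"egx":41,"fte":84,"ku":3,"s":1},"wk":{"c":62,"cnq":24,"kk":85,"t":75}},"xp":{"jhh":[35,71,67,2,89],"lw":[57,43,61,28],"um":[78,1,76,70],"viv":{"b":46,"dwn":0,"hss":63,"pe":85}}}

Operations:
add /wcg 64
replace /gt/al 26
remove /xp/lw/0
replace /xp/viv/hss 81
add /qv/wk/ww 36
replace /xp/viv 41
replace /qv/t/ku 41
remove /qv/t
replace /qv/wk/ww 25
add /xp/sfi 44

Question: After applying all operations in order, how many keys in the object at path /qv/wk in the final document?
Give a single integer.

After op 1 (add /wcg 64): {"gt":{"al":[43,48,25,94,93],"hb":[10,51,15,72,4],"j":[12,58,95,7,0]},"qv":{"bo":[16,90,76,30,2],"n":[40,97,4],"t":{"egx":41,"fte":84,"ku":3,"s":1},"wk":{"c":62,"cnq":24,"kk":85,"t":75}},"wcg":64,"xp":{"jhh":[35,71,67,2,89],"lw":[57,43,61,28],"um":[78,1,76,70],"viv":{"b":46,"dwn":0,"hss":63,"pe":85}}}
After op 2 (replace /gt/al 26): {"gt":{"al":26,"hb":[10,51,15,72,4],"j":[12,58,95,7,0]},"qv":{"bo":[16,90,76,30,2],"n":[40,97,4],"t":{"egx":41,"fte":84,"ku":3,"s":1},"wk":{"c":62,"cnq":24,"kk":85,"t":75}},"wcg":64,"xp":{"jhh":[35,71,67,2,89],"lw":[57,43,61,28],"um":[78,1,76,70],"viv":{"b":46,"dwn":0,"hss":63,"pe":85}}}
After op 3 (remove /xp/lw/0): {"gt":{"al":26,"hb":[10,51,15,72,4],"j":[12,58,95,7,0]},"qv":{"bo":[16,90,76,30,2],"n":[40,97,4],"t":{"egx":41,"fte":84,"ku":3,"s":1},"wk":{"c":62,"cnq":24,"kk":85,"t":75}},"wcg":64,"xp":{"jhh":[35,71,67,2,89],"lw":[43,61,28],"um":[78,1,76,70],"viv":{"b":46,"dwn":0,"hss":63,"pe":85}}}
After op 4 (replace /xp/viv/hss 81): {"gt":{"al":26,"hb":[10,51,15,72,4],"j":[12,58,95,7,0]},"qv":{"bo":[16,90,76,30,2],"n":[40,97,4],"t":{"egx":41,"fte":84,"ku":3,"s":1},"wk":{"c":62,"cnq":24,"kk":85,"t":75}},"wcg":64,"xp":{"jhh":[35,71,67,2,89],"lw":[43,61,28],"um":[78,1,76,70],"viv":{"b":46,"dwn":0,"hss":81,"pe":85}}}
After op 5 (add /qv/wk/ww 36): {"gt":{"al":26,"hb":[10,51,15,72,4],"j":[12,58,95,7,0]},"qv":{"bo":[16,90,76,30,2],"n":[40,97,4],"t":{"egx":41,"fte":84,"ku":3,"s":1},"wk":{"c":62,"cnq":24,"kk":85,"t":75,"ww":36}},"wcg":64,"xp":{"jhh":[35,71,67,2,89],"lw":[43,61,28],"um":[78,1,76,70],"viv":{"b":46,"dwn":0,"hss":81,"pe":85}}}
After op 6 (replace /xp/viv 41): {"gt":{"al":26,"hb":[10,51,15,72,4],"j":[12,58,95,7,0]},"qv":{"bo":[16,90,76,30,2],"n":[40,97,4],"t":{"egx":41,"fte":84,"ku":3,"s":1},"wk":{"c":62,"cnq":24,"kk":85,"t":75,"ww":36}},"wcg":64,"xp":{"jhh":[35,71,67,2,89],"lw":[43,61,28],"um":[78,1,76,70],"viv":41}}
After op 7 (replace /qv/t/ku 41): {"gt":{"al":26,"hb":[10,51,15,72,4],"j":[12,58,95,7,0]},"qv":{"bo":[16,90,76,30,2],"n":[40,97,4],"t":{"egx":41,"fte":84,"ku":41,"s":1},"wk":{"c":62,"cnq":24,"kk":85,"t":75,"ww":36}},"wcg":64,"xp":{"jhh":[35,71,67,2,89],"lw":[43,61,28],"um":[78,1,76,70],"viv":41}}
After op 8 (remove /qv/t): {"gt":{"al":26,"hb":[10,51,15,72,4],"j":[12,58,95,7,0]},"qv":{"bo":[16,90,76,30,2],"n":[40,97,4],"wk":{"c":62,"cnq":24,"kk":85,"t":75,"ww":36}},"wcg":64,"xp":{"jhh":[35,71,67,2,89],"lw":[43,61,28],"um":[78,1,76,70],"viv":41}}
After op 9 (replace /qv/wk/ww 25): {"gt":{"al":26,"hb":[10,51,15,72,4],"j":[12,58,95,7,0]},"qv":{"bo":[16,90,76,30,2],"n":[40,97,4],"wk":{"c":62,"cnq":24,"kk":85,"t":75,"ww":25}},"wcg":64,"xp":{"jhh":[35,71,67,2,89],"lw":[43,61,28],"um":[78,1,76,70],"viv":41}}
After op 10 (add /xp/sfi 44): {"gt":{"al":26,"hb":[10,51,15,72,4],"j":[12,58,95,7,0]},"qv":{"bo":[16,90,76,30,2],"n":[40,97,4],"wk":{"c":62,"cnq":24,"kk":85,"t":75,"ww":25}},"wcg":64,"xp":{"jhh":[35,71,67,2,89],"lw":[43,61,28],"sfi":44,"um":[78,1,76,70],"viv":41}}
Size at path /qv/wk: 5

Answer: 5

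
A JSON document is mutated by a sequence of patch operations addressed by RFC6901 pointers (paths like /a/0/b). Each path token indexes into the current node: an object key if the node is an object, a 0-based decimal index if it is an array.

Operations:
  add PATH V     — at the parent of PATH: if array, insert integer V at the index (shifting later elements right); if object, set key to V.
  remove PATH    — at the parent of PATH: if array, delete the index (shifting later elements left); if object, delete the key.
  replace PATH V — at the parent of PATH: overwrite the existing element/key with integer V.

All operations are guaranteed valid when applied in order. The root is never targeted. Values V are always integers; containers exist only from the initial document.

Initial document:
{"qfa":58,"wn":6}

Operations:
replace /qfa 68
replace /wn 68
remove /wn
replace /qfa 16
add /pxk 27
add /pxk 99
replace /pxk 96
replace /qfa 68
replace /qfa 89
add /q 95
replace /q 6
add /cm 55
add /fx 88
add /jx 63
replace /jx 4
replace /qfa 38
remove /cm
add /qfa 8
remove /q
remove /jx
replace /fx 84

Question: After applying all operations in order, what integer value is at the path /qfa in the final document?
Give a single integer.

Answer: 8

Derivation:
After op 1 (replace /qfa 68): {"qfa":68,"wn":6}
After op 2 (replace /wn 68): {"qfa":68,"wn":68}
After op 3 (remove /wn): {"qfa":68}
After op 4 (replace /qfa 16): {"qfa":16}
After op 5 (add /pxk 27): {"pxk":27,"qfa":16}
After op 6 (add /pxk 99): {"pxk":99,"qfa":16}
After op 7 (replace /pxk 96): {"pxk":96,"qfa":16}
After op 8 (replace /qfa 68): {"pxk":96,"qfa":68}
After op 9 (replace /qfa 89): {"pxk":96,"qfa":89}
After op 10 (add /q 95): {"pxk":96,"q":95,"qfa":89}
After op 11 (replace /q 6): {"pxk":96,"q":6,"qfa":89}
After op 12 (add /cm 55): {"cm":55,"pxk":96,"q":6,"qfa":89}
After op 13 (add /fx 88): {"cm":55,"fx":88,"pxk":96,"q":6,"qfa":89}
After op 14 (add /jx 63): {"cm":55,"fx":88,"jx":63,"pxk":96,"q":6,"qfa":89}
After op 15 (replace /jx 4): {"cm":55,"fx":88,"jx":4,"pxk":96,"q":6,"qfa":89}
After op 16 (replace /qfa 38): {"cm":55,"fx":88,"jx":4,"pxk":96,"q":6,"qfa":38}
After op 17 (remove /cm): {"fx":88,"jx":4,"pxk":96,"q":6,"qfa":38}
After op 18 (add /qfa 8): {"fx":88,"jx":4,"pxk":96,"q":6,"qfa":8}
After op 19 (remove /q): {"fx":88,"jx":4,"pxk":96,"qfa":8}
After op 20 (remove /jx): {"fx":88,"pxk":96,"qfa":8}
After op 21 (replace /fx 84): {"fx":84,"pxk":96,"qfa":8}
Value at /qfa: 8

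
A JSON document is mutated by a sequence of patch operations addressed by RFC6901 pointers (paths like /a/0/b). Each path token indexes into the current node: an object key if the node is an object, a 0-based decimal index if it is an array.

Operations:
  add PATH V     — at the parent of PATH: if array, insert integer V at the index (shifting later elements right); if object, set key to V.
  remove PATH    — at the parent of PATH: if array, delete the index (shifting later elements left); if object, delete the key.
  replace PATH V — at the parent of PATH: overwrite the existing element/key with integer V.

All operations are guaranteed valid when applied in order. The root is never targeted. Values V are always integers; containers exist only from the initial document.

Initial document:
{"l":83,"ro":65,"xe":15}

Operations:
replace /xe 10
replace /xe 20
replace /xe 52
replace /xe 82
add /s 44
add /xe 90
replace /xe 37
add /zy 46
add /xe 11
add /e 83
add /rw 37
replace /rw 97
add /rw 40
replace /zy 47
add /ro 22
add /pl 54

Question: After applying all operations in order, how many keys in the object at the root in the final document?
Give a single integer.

Answer: 8

Derivation:
After op 1 (replace /xe 10): {"l":83,"ro":65,"xe":10}
After op 2 (replace /xe 20): {"l":83,"ro":65,"xe":20}
After op 3 (replace /xe 52): {"l":83,"ro":65,"xe":52}
After op 4 (replace /xe 82): {"l":83,"ro":65,"xe":82}
After op 5 (add /s 44): {"l":83,"ro":65,"s":44,"xe":82}
After op 6 (add /xe 90): {"l":83,"ro":65,"s":44,"xe":90}
After op 7 (replace /xe 37): {"l":83,"ro":65,"s":44,"xe":37}
After op 8 (add /zy 46): {"l":83,"ro":65,"s":44,"xe":37,"zy":46}
After op 9 (add /xe 11): {"l":83,"ro":65,"s":44,"xe":11,"zy":46}
After op 10 (add /e 83): {"e":83,"l":83,"ro":65,"s":44,"xe":11,"zy":46}
After op 11 (add /rw 37): {"e":83,"l":83,"ro":65,"rw":37,"s":44,"xe":11,"zy":46}
After op 12 (replace /rw 97): {"e":83,"l":83,"ro":65,"rw":97,"s":44,"xe":11,"zy":46}
After op 13 (add /rw 40): {"e":83,"l":83,"ro":65,"rw":40,"s":44,"xe":11,"zy":46}
After op 14 (replace /zy 47): {"e":83,"l":83,"ro":65,"rw":40,"s":44,"xe":11,"zy":47}
After op 15 (add /ro 22): {"e":83,"l":83,"ro":22,"rw":40,"s":44,"xe":11,"zy":47}
After op 16 (add /pl 54): {"e":83,"l":83,"pl":54,"ro":22,"rw":40,"s":44,"xe":11,"zy":47}
Size at the root: 8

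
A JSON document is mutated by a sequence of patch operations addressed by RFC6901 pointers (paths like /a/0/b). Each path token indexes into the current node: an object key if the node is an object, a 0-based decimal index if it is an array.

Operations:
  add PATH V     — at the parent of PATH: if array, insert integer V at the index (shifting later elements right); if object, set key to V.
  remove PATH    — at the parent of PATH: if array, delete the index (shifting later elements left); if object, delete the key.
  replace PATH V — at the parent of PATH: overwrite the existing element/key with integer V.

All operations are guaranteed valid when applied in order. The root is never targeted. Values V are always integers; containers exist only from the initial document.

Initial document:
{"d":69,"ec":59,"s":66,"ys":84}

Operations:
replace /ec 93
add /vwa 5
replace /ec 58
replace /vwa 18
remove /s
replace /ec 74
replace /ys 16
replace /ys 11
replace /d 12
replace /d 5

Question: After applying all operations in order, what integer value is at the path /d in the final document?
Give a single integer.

After op 1 (replace /ec 93): {"d":69,"ec":93,"s":66,"ys":84}
After op 2 (add /vwa 5): {"d":69,"ec":93,"s":66,"vwa":5,"ys":84}
After op 3 (replace /ec 58): {"d":69,"ec":58,"s":66,"vwa":5,"ys":84}
After op 4 (replace /vwa 18): {"d":69,"ec":58,"s":66,"vwa":18,"ys":84}
After op 5 (remove /s): {"d":69,"ec":58,"vwa":18,"ys":84}
After op 6 (replace /ec 74): {"d":69,"ec":74,"vwa":18,"ys":84}
After op 7 (replace /ys 16): {"d":69,"ec":74,"vwa":18,"ys":16}
After op 8 (replace /ys 11): {"d":69,"ec":74,"vwa":18,"ys":11}
After op 9 (replace /d 12): {"d":12,"ec":74,"vwa":18,"ys":11}
After op 10 (replace /d 5): {"d":5,"ec":74,"vwa":18,"ys":11}
Value at /d: 5

Answer: 5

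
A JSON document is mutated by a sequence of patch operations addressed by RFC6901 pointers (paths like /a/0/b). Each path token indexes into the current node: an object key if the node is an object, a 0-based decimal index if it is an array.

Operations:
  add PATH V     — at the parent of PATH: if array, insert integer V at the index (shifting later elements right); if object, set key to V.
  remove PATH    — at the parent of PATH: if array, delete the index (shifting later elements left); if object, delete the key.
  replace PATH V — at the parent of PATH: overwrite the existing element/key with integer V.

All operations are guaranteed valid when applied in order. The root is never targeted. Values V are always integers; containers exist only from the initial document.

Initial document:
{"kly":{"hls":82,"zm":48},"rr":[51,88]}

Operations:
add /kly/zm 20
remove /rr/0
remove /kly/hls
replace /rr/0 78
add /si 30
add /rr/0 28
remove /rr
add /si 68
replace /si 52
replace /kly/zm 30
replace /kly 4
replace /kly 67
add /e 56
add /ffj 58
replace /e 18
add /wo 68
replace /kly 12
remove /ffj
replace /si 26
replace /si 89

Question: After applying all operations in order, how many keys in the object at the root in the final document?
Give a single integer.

Answer: 4

Derivation:
After op 1 (add /kly/zm 20): {"kly":{"hls":82,"zm":20},"rr":[51,88]}
After op 2 (remove /rr/0): {"kly":{"hls":82,"zm":20},"rr":[88]}
After op 3 (remove /kly/hls): {"kly":{"zm":20},"rr":[88]}
After op 4 (replace /rr/0 78): {"kly":{"zm":20},"rr":[78]}
After op 5 (add /si 30): {"kly":{"zm":20},"rr":[78],"si":30}
After op 6 (add /rr/0 28): {"kly":{"zm":20},"rr":[28,78],"si":30}
After op 7 (remove /rr): {"kly":{"zm":20},"si":30}
After op 8 (add /si 68): {"kly":{"zm":20},"si":68}
After op 9 (replace /si 52): {"kly":{"zm":20},"si":52}
After op 10 (replace /kly/zm 30): {"kly":{"zm":30},"si":52}
After op 11 (replace /kly 4): {"kly":4,"si":52}
After op 12 (replace /kly 67): {"kly":67,"si":52}
After op 13 (add /e 56): {"e":56,"kly":67,"si":52}
After op 14 (add /ffj 58): {"e":56,"ffj":58,"kly":67,"si":52}
After op 15 (replace /e 18): {"e":18,"ffj":58,"kly":67,"si":52}
After op 16 (add /wo 68): {"e":18,"ffj":58,"kly":67,"si":52,"wo":68}
After op 17 (replace /kly 12): {"e":18,"ffj":58,"kly":12,"si":52,"wo":68}
After op 18 (remove /ffj): {"e":18,"kly":12,"si":52,"wo":68}
After op 19 (replace /si 26): {"e":18,"kly":12,"si":26,"wo":68}
After op 20 (replace /si 89): {"e":18,"kly":12,"si":89,"wo":68}
Size at the root: 4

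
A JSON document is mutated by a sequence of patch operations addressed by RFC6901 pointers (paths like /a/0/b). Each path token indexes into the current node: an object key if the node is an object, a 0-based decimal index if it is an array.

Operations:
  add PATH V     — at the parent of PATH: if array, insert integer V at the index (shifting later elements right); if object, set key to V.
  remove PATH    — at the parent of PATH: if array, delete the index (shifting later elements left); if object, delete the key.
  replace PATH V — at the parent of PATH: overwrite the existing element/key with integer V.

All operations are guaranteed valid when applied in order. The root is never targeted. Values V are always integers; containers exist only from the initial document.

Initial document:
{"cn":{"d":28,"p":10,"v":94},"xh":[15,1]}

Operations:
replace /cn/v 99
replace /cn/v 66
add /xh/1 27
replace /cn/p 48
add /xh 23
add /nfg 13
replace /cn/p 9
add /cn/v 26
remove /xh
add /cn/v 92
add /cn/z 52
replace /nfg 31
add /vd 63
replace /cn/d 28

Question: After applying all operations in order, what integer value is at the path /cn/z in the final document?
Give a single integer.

Answer: 52

Derivation:
After op 1 (replace /cn/v 99): {"cn":{"d":28,"p":10,"v":99},"xh":[15,1]}
After op 2 (replace /cn/v 66): {"cn":{"d":28,"p":10,"v":66},"xh":[15,1]}
After op 3 (add /xh/1 27): {"cn":{"d":28,"p":10,"v":66},"xh":[15,27,1]}
After op 4 (replace /cn/p 48): {"cn":{"d":28,"p":48,"v":66},"xh":[15,27,1]}
After op 5 (add /xh 23): {"cn":{"d":28,"p":48,"v":66},"xh":23}
After op 6 (add /nfg 13): {"cn":{"d":28,"p":48,"v":66},"nfg":13,"xh":23}
After op 7 (replace /cn/p 9): {"cn":{"d":28,"p":9,"v":66},"nfg":13,"xh":23}
After op 8 (add /cn/v 26): {"cn":{"d":28,"p":9,"v":26},"nfg":13,"xh":23}
After op 9 (remove /xh): {"cn":{"d":28,"p":9,"v":26},"nfg":13}
After op 10 (add /cn/v 92): {"cn":{"d":28,"p":9,"v":92},"nfg":13}
After op 11 (add /cn/z 52): {"cn":{"d":28,"p":9,"v":92,"z":52},"nfg":13}
After op 12 (replace /nfg 31): {"cn":{"d":28,"p":9,"v":92,"z":52},"nfg":31}
After op 13 (add /vd 63): {"cn":{"d":28,"p":9,"v":92,"z":52},"nfg":31,"vd":63}
After op 14 (replace /cn/d 28): {"cn":{"d":28,"p":9,"v":92,"z":52},"nfg":31,"vd":63}
Value at /cn/z: 52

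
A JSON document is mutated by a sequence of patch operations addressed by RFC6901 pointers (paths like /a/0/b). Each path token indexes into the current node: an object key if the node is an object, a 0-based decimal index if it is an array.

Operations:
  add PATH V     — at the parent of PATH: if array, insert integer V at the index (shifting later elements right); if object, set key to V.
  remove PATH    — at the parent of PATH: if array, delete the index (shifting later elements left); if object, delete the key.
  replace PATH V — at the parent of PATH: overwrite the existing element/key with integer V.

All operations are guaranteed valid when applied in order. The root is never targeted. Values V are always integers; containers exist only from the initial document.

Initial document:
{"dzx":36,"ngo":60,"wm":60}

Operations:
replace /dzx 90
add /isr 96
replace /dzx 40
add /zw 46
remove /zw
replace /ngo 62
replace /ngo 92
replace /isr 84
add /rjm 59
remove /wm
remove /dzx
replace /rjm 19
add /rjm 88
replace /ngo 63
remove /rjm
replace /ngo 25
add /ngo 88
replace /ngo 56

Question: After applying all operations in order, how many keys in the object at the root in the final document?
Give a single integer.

After op 1 (replace /dzx 90): {"dzx":90,"ngo":60,"wm":60}
After op 2 (add /isr 96): {"dzx":90,"isr":96,"ngo":60,"wm":60}
After op 3 (replace /dzx 40): {"dzx":40,"isr":96,"ngo":60,"wm":60}
After op 4 (add /zw 46): {"dzx":40,"isr":96,"ngo":60,"wm":60,"zw":46}
After op 5 (remove /zw): {"dzx":40,"isr":96,"ngo":60,"wm":60}
After op 6 (replace /ngo 62): {"dzx":40,"isr":96,"ngo":62,"wm":60}
After op 7 (replace /ngo 92): {"dzx":40,"isr":96,"ngo":92,"wm":60}
After op 8 (replace /isr 84): {"dzx":40,"isr":84,"ngo":92,"wm":60}
After op 9 (add /rjm 59): {"dzx":40,"isr":84,"ngo":92,"rjm":59,"wm":60}
After op 10 (remove /wm): {"dzx":40,"isr":84,"ngo":92,"rjm":59}
After op 11 (remove /dzx): {"isr":84,"ngo":92,"rjm":59}
After op 12 (replace /rjm 19): {"isr":84,"ngo":92,"rjm":19}
After op 13 (add /rjm 88): {"isr":84,"ngo":92,"rjm":88}
After op 14 (replace /ngo 63): {"isr":84,"ngo":63,"rjm":88}
After op 15 (remove /rjm): {"isr":84,"ngo":63}
After op 16 (replace /ngo 25): {"isr":84,"ngo":25}
After op 17 (add /ngo 88): {"isr":84,"ngo":88}
After op 18 (replace /ngo 56): {"isr":84,"ngo":56}
Size at the root: 2

Answer: 2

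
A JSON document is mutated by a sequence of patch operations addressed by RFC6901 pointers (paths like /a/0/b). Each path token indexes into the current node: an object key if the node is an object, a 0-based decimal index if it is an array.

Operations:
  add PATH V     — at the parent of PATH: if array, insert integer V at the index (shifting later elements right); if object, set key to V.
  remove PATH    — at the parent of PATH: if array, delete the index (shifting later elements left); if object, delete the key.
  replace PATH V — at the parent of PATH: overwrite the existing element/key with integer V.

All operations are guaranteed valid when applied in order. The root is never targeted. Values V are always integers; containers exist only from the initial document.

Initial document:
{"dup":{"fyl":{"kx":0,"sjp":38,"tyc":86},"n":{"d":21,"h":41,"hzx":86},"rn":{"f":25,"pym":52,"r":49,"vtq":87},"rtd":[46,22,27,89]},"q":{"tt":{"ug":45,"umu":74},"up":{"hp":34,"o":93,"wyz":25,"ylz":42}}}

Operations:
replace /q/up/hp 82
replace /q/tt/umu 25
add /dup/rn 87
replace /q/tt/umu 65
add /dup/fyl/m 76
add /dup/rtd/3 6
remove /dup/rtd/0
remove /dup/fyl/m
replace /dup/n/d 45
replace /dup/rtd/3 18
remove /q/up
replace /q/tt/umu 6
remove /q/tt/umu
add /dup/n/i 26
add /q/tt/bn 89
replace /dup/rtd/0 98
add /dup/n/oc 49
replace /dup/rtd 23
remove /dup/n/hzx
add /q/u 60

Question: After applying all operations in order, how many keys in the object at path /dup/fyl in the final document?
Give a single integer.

Answer: 3

Derivation:
After op 1 (replace /q/up/hp 82): {"dup":{"fyl":{"kx":0,"sjp":38,"tyc":86},"n":{"d":21,"h":41,"hzx":86},"rn":{"f":25,"pym":52,"r":49,"vtq":87},"rtd":[46,22,27,89]},"q":{"tt":{"ug":45,"umu":74},"up":{"hp":82,"o":93,"wyz":25,"ylz":42}}}
After op 2 (replace /q/tt/umu 25): {"dup":{"fyl":{"kx":0,"sjp":38,"tyc":86},"n":{"d":21,"h":41,"hzx":86},"rn":{"f":25,"pym":52,"r":49,"vtq":87},"rtd":[46,22,27,89]},"q":{"tt":{"ug":45,"umu":25},"up":{"hp":82,"o":93,"wyz":25,"ylz":42}}}
After op 3 (add /dup/rn 87): {"dup":{"fyl":{"kx":0,"sjp":38,"tyc":86},"n":{"d":21,"h":41,"hzx":86},"rn":87,"rtd":[46,22,27,89]},"q":{"tt":{"ug":45,"umu":25},"up":{"hp":82,"o":93,"wyz":25,"ylz":42}}}
After op 4 (replace /q/tt/umu 65): {"dup":{"fyl":{"kx":0,"sjp":38,"tyc":86},"n":{"d":21,"h":41,"hzx":86},"rn":87,"rtd":[46,22,27,89]},"q":{"tt":{"ug":45,"umu":65},"up":{"hp":82,"o":93,"wyz":25,"ylz":42}}}
After op 5 (add /dup/fyl/m 76): {"dup":{"fyl":{"kx":0,"m":76,"sjp":38,"tyc":86},"n":{"d":21,"h":41,"hzx":86},"rn":87,"rtd":[46,22,27,89]},"q":{"tt":{"ug":45,"umu":65},"up":{"hp":82,"o":93,"wyz":25,"ylz":42}}}
After op 6 (add /dup/rtd/3 6): {"dup":{"fyl":{"kx":0,"m":76,"sjp":38,"tyc":86},"n":{"d":21,"h":41,"hzx":86},"rn":87,"rtd":[46,22,27,6,89]},"q":{"tt":{"ug":45,"umu":65},"up":{"hp":82,"o":93,"wyz":25,"ylz":42}}}
After op 7 (remove /dup/rtd/0): {"dup":{"fyl":{"kx":0,"m":76,"sjp":38,"tyc":86},"n":{"d":21,"h":41,"hzx":86},"rn":87,"rtd":[22,27,6,89]},"q":{"tt":{"ug":45,"umu":65},"up":{"hp":82,"o":93,"wyz":25,"ylz":42}}}
After op 8 (remove /dup/fyl/m): {"dup":{"fyl":{"kx":0,"sjp":38,"tyc":86},"n":{"d":21,"h":41,"hzx":86},"rn":87,"rtd":[22,27,6,89]},"q":{"tt":{"ug":45,"umu":65},"up":{"hp":82,"o":93,"wyz":25,"ylz":42}}}
After op 9 (replace /dup/n/d 45): {"dup":{"fyl":{"kx":0,"sjp":38,"tyc":86},"n":{"d":45,"h":41,"hzx":86},"rn":87,"rtd":[22,27,6,89]},"q":{"tt":{"ug":45,"umu":65},"up":{"hp":82,"o":93,"wyz":25,"ylz":42}}}
After op 10 (replace /dup/rtd/3 18): {"dup":{"fyl":{"kx":0,"sjp":38,"tyc":86},"n":{"d":45,"h":41,"hzx":86},"rn":87,"rtd":[22,27,6,18]},"q":{"tt":{"ug":45,"umu":65},"up":{"hp":82,"o":93,"wyz":25,"ylz":42}}}
After op 11 (remove /q/up): {"dup":{"fyl":{"kx":0,"sjp":38,"tyc":86},"n":{"d":45,"h":41,"hzx":86},"rn":87,"rtd":[22,27,6,18]},"q":{"tt":{"ug":45,"umu":65}}}
After op 12 (replace /q/tt/umu 6): {"dup":{"fyl":{"kx":0,"sjp":38,"tyc":86},"n":{"d":45,"h":41,"hzx":86},"rn":87,"rtd":[22,27,6,18]},"q":{"tt":{"ug":45,"umu":6}}}
After op 13 (remove /q/tt/umu): {"dup":{"fyl":{"kx":0,"sjp":38,"tyc":86},"n":{"d":45,"h":41,"hzx":86},"rn":87,"rtd":[22,27,6,18]},"q":{"tt":{"ug":45}}}
After op 14 (add /dup/n/i 26): {"dup":{"fyl":{"kx":0,"sjp":38,"tyc":86},"n":{"d":45,"h":41,"hzx":86,"i":26},"rn":87,"rtd":[22,27,6,18]},"q":{"tt":{"ug":45}}}
After op 15 (add /q/tt/bn 89): {"dup":{"fyl":{"kx":0,"sjp":38,"tyc":86},"n":{"d":45,"h":41,"hzx":86,"i":26},"rn":87,"rtd":[22,27,6,18]},"q":{"tt":{"bn":89,"ug":45}}}
After op 16 (replace /dup/rtd/0 98): {"dup":{"fyl":{"kx":0,"sjp":38,"tyc":86},"n":{"d":45,"h":41,"hzx":86,"i":26},"rn":87,"rtd":[98,27,6,18]},"q":{"tt":{"bn":89,"ug":45}}}
After op 17 (add /dup/n/oc 49): {"dup":{"fyl":{"kx":0,"sjp":38,"tyc":86},"n":{"d":45,"h":41,"hzx":86,"i":26,"oc":49},"rn":87,"rtd":[98,27,6,18]},"q":{"tt":{"bn":89,"ug":45}}}
After op 18 (replace /dup/rtd 23): {"dup":{"fyl":{"kx":0,"sjp":38,"tyc":86},"n":{"d":45,"h":41,"hzx":86,"i":26,"oc":49},"rn":87,"rtd":23},"q":{"tt":{"bn":89,"ug":45}}}
After op 19 (remove /dup/n/hzx): {"dup":{"fyl":{"kx":0,"sjp":38,"tyc":86},"n":{"d":45,"h":41,"i":26,"oc":49},"rn":87,"rtd":23},"q":{"tt":{"bn":89,"ug":45}}}
After op 20 (add /q/u 60): {"dup":{"fyl":{"kx":0,"sjp":38,"tyc":86},"n":{"d":45,"h":41,"i":26,"oc":49},"rn":87,"rtd":23},"q":{"tt":{"bn":89,"ug":45},"u":60}}
Size at path /dup/fyl: 3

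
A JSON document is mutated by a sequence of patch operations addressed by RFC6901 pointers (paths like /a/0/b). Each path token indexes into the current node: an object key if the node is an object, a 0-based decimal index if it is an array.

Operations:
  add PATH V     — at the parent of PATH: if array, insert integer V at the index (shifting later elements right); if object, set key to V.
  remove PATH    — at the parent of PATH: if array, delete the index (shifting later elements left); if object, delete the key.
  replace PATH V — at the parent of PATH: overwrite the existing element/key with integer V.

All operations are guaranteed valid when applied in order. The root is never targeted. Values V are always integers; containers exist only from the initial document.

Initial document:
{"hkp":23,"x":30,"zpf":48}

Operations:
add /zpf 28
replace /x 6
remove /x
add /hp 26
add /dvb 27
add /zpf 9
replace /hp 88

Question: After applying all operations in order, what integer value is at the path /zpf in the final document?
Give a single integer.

Answer: 9

Derivation:
After op 1 (add /zpf 28): {"hkp":23,"x":30,"zpf":28}
After op 2 (replace /x 6): {"hkp":23,"x":6,"zpf":28}
After op 3 (remove /x): {"hkp":23,"zpf":28}
After op 4 (add /hp 26): {"hkp":23,"hp":26,"zpf":28}
After op 5 (add /dvb 27): {"dvb":27,"hkp":23,"hp":26,"zpf":28}
After op 6 (add /zpf 9): {"dvb":27,"hkp":23,"hp":26,"zpf":9}
After op 7 (replace /hp 88): {"dvb":27,"hkp":23,"hp":88,"zpf":9}
Value at /zpf: 9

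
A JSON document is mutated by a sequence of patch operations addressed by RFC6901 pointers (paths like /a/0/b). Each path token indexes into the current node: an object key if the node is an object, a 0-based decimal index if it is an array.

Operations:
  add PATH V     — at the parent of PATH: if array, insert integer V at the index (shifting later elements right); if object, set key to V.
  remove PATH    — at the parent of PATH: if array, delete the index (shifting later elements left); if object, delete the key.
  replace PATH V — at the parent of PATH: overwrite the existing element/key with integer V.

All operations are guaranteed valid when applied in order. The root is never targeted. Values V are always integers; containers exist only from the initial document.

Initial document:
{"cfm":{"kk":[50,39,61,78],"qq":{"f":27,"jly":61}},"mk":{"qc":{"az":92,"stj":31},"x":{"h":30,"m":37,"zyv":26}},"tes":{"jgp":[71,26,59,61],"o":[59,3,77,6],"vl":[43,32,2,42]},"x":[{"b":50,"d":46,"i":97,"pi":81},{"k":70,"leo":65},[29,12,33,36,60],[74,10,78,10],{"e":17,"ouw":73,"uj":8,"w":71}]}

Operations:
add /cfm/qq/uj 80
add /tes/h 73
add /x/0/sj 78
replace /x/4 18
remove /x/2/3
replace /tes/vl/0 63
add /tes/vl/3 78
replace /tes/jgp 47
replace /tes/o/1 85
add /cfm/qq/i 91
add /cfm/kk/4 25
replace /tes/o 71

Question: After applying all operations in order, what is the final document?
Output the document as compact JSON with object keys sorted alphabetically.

Answer: {"cfm":{"kk":[50,39,61,78,25],"qq":{"f":27,"i":91,"jly":61,"uj":80}},"mk":{"qc":{"az":92,"stj":31},"x":{"h":30,"m":37,"zyv":26}},"tes":{"h":73,"jgp":47,"o":71,"vl":[63,32,2,78,42]},"x":[{"b":50,"d":46,"i":97,"pi":81,"sj":78},{"k":70,"leo":65},[29,12,33,60],[74,10,78,10],18]}

Derivation:
After op 1 (add /cfm/qq/uj 80): {"cfm":{"kk":[50,39,61,78],"qq":{"f":27,"jly":61,"uj":80}},"mk":{"qc":{"az":92,"stj":31},"x":{"h":30,"m":37,"zyv":26}},"tes":{"jgp":[71,26,59,61],"o":[59,3,77,6],"vl":[43,32,2,42]},"x":[{"b":50,"d":46,"i":97,"pi":81},{"k":70,"leo":65},[29,12,33,36,60],[74,10,78,10],{"e":17,"ouw":73,"uj":8,"w":71}]}
After op 2 (add /tes/h 73): {"cfm":{"kk":[50,39,61,78],"qq":{"f":27,"jly":61,"uj":80}},"mk":{"qc":{"az":92,"stj":31},"x":{"h":30,"m":37,"zyv":26}},"tes":{"h":73,"jgp":[71,26,59,61],"o":[59,3,77,6],"vl":[43,32,2,42]},"x":[{"b":50,"d":46,"i":97,"pi":81},{"k":70,"leo":65},[29,12,33,36,60],[74,10,78,10],{"e":17,"ouw":73,"uj":8,"w":71}]}
After op 3 (add /x/0/sj 78): {"cfm":{"kk":[50,39,61,78],"qq":{"f":27,"jly":61,"uj":80}},"mk":{"qc":{"az":92,"stj":31},"x":{"h":30,"m":37,"zyv":26}},"tes":{"h":73,"jgp":[71,26,59,61],"o":[59,3,77,6],"vl":[43,32,2,42]},"x":[{"b":50,"d":46,"i":97,"pi":81,"sj":78},{"k":70,"leo":65},[29,12,33,36,60],[74,10,78,10],{"e":17,"ouw":73,"uj":8,"w":71}]}
After op 4 (replace /x/4 18): {"cfm":{"kk":[50,39,61,78],"qq":{"f":27,"jly":61,"uj":80}},"mk":{"qc":{"az":92,"stj":31},"x":{"h":30,"m":37,"zyv":26}},"tes":{"h":73,"jgp":[71,26,59,61],"o":[59,3,77,6],"vl":[43,32,2,42]},"x":[{"b":50,"d":46,"i":97,"pi":81,"sj":78},{"k":70,"leo":65},[29,12,33,36,60],[74,10,78,10],18]}
After op 5 (remove /x/2/3): {"cfm":{"kk":[50,39,61,78],"qq":{"f":27,"jly":61,"uj":80}},"mk":{"qc":{"az":92,"stj":31},"x":{"h":30,"m":37,"zyv":26}},"tes":{"h":73,"jgp":[71,26,59,61],"o":[59,3,77,6],"vl":[43,32,2,42]},"x":[{"b":50,"d":46,"i":97,"pi":81,"sj":78},{"k":70,"leo":65},[29,12,33,60],[74,10,78,10],18]}
After op 6 (replace /tes/vl/0 63): {"cfm":{"kk":[50,39,61,78],"qq":{"f":27,"jly":61,"uj":80}},"mk":{"qc":{"az":92,"stj":31},"x":{"h":30,"m":37,"zyv":26}},"tes":{"h":73,"jgp":[71,26,59,61],"o":[59,3,77,6],"vl":[63,32,2,42]},"x":[{"b":50,"d":46,"i":97,"pi":81,"sj":78},{"k":70,"leo":65},[29,12,33,60],[74,10,78,10],18]}
After op 7 (add /tes/vl/3 78): {"cfm":{"kk":[50,39,61,78],"qq":{"f":27,"jly":61,"uj":80}},"mk":{"qc":{"az":92,"stj":31},"x":{"h":30,"m":37,"zyv":26}},"tes":{"h":73,"jgp":[71,26,59,61],"o":[59,3,77,6],"vl":[63,32,2,78,42]},"x":[{"b":50,"d":46,"i":97,"pi":81,"sj":78},{"k":70,"leo":65},[29,12,33,60],[74,10,78,10],18]}
After op 8 (replace /tes/jgp 47): {"cfm":{"kk":[50,39,61,78],"qq":{"f":27,"jly":61,"uj":80}},"mk":{"qc":{"az":92,"stj":31},"x":{"h":30,"m":37,"zyv":26}},"tes":{"h":73,"jgp":47,"o":[59,3,77,6],"vl":[63,32,2,78,42]},"x":[{"b":50,"d":46,"i":97,"pi":81,"sj":78},{"k":70,"leo":65},[29,12,33,60],[74,10,78,10],18]}
After op 9 (replace /tes/o/1 85): {"cfm":{"kk":[50,39,61,78],"qq":{"f":27,"jly":61,"uj":80}},"mk":{"qc":{"az":92,"stj":31},"x":{"h":30,"m":37,"zyv":26}},"tes":{"h":73,"jgp":47,"o":[59,85,77,6],"vl":[63,32,2,78,42]},"x":[{"b":50,"d":46,"i":97,"pi":81,"sj":78},{"k":70,"leo":65},[29,12,33,60],[74,10,78,10],18]}
After op 10 (add /cfm/qq/i 91): {"cfm":{"kk":[50,39,61,78],"qq":{"f":27,"i":91,"jly":61,"uj":80}},"mk":{"qc":{"az":92,"stj":31},"x":{"h":30,"m":37,"zyv":26}},"tes":{"h":73,"jgp":47,"o":[59,85,77,6],"vl":[63,32,2,78,42]},"x":[{"b":50,"d":46,"i":97,"pi":81,"sj":78},{"k":70,"leo":65},[29,12,33,60],[74,10,78,10],18]}
After op 11 (add /cfm/kk/4 25): {"cfm":{"kk":[50,39,61,78,25],"qq":{"f":27,"i":91,"jly":61,"uj":80}},"mk":{"qc":{"az":92,"stj":31},"x":{"h":30,"m":37,"zyv":26}},"tes":{"h":73,"jgp":47,"o":[59,85,77,6],"vl":[63,32,2,78,42]},"x":[{"b":50,"d":46,"i":97,"pi":81,"sj":78},{"k":70,"leo":65},[29,12,33,60],[74,10,78,10],18]}
After op 12 (replace /tes/o 71): {"cfm":{"kk":[50,39,61,78,25],"qq":{"f":27,"i":91,"jly":61,"uj":80}},"mk":{"qc":{"az":92,"stj":31},"x":{"h":30,"m":37,"zyv":26}},"tes":{"h":73,"jgp":47,"o":71,"vl":[63,32,2,78,42]},"x":[{"b":50,"d":46,"i":97,"pi":81,"sj":78},{"k":70,"leo":65},[29,12,33,60],[74,10,78,10],18]}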